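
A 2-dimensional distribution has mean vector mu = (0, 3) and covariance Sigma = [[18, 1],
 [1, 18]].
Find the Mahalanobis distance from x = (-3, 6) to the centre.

Step 1 — centre the observation: (x - mu) = (-3, 3).

Step 2 — invert Sigma. det(Sigma) = 18·18 - (1)² = 323.
  Sigma^{-1} = (1/det) · [[d, -b], [-b, a]] = [[0.0557, -0.0031],
 [-0.0031, 0.0557]].

Step 3 — form the quadratic (x - mu)^T · Sigma^{-1} · (x - mu):
  Sigma^{-1} · (x - mu) = (-0.1765, 0.1765).
  (x - mu)^T · [Sigma^{-1} · (x - mu)] = (-3)·(-0.1765) + (3)·(0.1765) = 1.0588.

Step 4 — take square root: d = √(1.0588) ≈ 1.029.

d(x, mu) = √(1.0588) ≈ 1.029


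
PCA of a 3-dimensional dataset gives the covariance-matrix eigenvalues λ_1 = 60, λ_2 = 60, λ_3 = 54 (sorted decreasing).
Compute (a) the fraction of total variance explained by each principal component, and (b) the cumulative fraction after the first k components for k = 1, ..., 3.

Step 1 — total variance = trace(Sigma) = Σ λ_i = 60 + 60 + 54 = 174.

Step 2 — fraction explained by component i = λ_i / Σ λ:
  PC1: 60/174 = 0.3448
  PC2: 60/174 = 0.3448
  PC3: 54/174 = 0.3103

Step 3 — cumulative fraction after k components = (λ_1 + ... + λ_k) / Σ λ:
  k = 1: 60/174 = 0.3448
  k = 2: (60 + 60)/174 = 120/174 = 0.6897
  k = 3: (60 + 60 + 54)/174 = 174/174 = 1

Summary (fraction, with percent):

explained: PC1 0.3448 (34.48%), PC2 0.3448 (34.48%), PC3 0.3103 (31.03%);  cumulative: 0.3448, 0.6897, 1


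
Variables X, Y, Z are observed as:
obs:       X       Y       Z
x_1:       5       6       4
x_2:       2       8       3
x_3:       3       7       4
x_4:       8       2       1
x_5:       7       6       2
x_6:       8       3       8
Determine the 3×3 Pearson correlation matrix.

Step 1 — column means:
  mean(X) = (5 + 2 + 3 + 8 + 7 + 8) / 6 = 33/6 = 5.5
  mean(Y) = (6 + 8 + 7 + 2 + 6 + 3) / 6 = 32/6 = 5.3333
  mean(Z) = (4 + 3 + 4 + 1 + 2 + 8) / 6 = 22/6 = 3.6667

Step 2 — sample variances and covariances s[i,j] = (1/(n-1)) · Σ_k (x_{k,i} - mean_i) · (x_{k,j} - mean_j), with n-1 = 5:
  s[X,X] = ((-0.5)·(-0.5) + (-3.5)·(-3.5) + (-2.5)·(-2.5) + (2.5)·(2.5) + (1.5)·(1.5) + (2.5)·(2.5)) / 5 = 33.5/5 = 6.7
  s[X,Y] = ((-0.5)·(0.6667) + (-3.5)·(2.6667) + (-2.5)·(1.6667) + (2.5)·(-3.3333) + (1.5)·(0.6667) + (2.5)·(-2.3333)) / 5 = -27/5 = -5.4
  s[X,Z] = ((-0.5)·(0.3333) + (-3.5)·(-0.6667) + (-2.5)·(0.3333) + (2.5)·(-2.6667) + (1.5)·(-1.6667) + (2.5)·(4.3333)) / 5 = 3/5 = 0.6
  s[Y,Y] = ((0.6667)·(0.6667) + (2.6667)·(2.6667) + (1.6667)·(1.6667) + (-3.3333)·(-3.3333) + (0.6667)·(0.6667) + (-2.3333)·(-2.3333)) / 5 = 27.3333/5 = 5.4667
  s[Y,Z] = ((0.6667)·(0.3333) + (2.6667)·(-0.6667) + (1.6667)·(0.3333) + (-3.3333)·(-2.6667) + (0.6667)·(-1.6667) + (-2.3333)·(4.3333)) / 5 = -3.3333/5 = -0.6667
  s[Z,Z] = ((0.3333)·(0.3333) + (-0.6667)·(-0.6667) + (0.3333)·(0.3333) + (-2.6667)·(-2.6667) + (-1.6667)·(-1.6667) + (4.3333)·(4.3333)) / 5 = 29.3333/5 = 5.8667
  Sample standard deviations s_i = √(s[i,i]):
  s(X) = √(6.7) = 2.5884
  s(Y) = √(5.4667) = 2.3381
  s(Z) = √(5.8667) = 2.4221

Step 3 — r_{ij} = s_{ij} / (s_i · s_j):
  r[X,X] = 1 (diagonal).
  r[X,Y] = -5.4 / (2.5884 · 2.3381) = -5.4 / 6.052 = -0.8923
  r[X,Z] = 0.6 / (2.5884 · 2.4221) = 0.6 / 6.2695 = 0.0957
  r[Y,Y] = 1 (diagonal).
  r[Y,Z] = -0.6667 / (2.3381 · 2.4221) = -0.6667 / 5.6631 = -0.1177
  r[Z,Z] = 1 (diagonal).

R is symmetric with unit diagonal. Assembling:

R = [[1, -0.8923, 0.0957],
 [-0.8923, 1, -0.1177],
 [0.0957, -0.1177, 1]]


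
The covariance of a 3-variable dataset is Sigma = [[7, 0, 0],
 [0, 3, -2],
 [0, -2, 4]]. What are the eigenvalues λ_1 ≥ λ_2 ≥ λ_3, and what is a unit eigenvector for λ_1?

Step 1 — characteristic polynomial p(λ) = det(λI - Sigma) = λ³ - tr·λ² + c_1·λ - det, where tr = trace, c_1 = sum of the principal 2×2 minors, det = det(Sigma):
  tr = 7 + 3 + 4 = 14,
  c_1 = (7·3 - (0)²) + (7·4 - (0)²) + (3·4 - (-2)²) = 21 + 28 + 8 = 57,
  det = 7·(3·4 - (-2)²) - (0)·((0)·4 - (-2)·(0)) + (0)·((0)·(-2) - 3·(0)) = 7·(8) - (0)·(0) + (0)·(0) = 56.
  So p(λ) = λ³ - 14λ² + 57λ - 56.
Step 2 — look for an integer root (rational root theorem: any rational root is an integer divisor of 56). Testing λ = 7:
  p(7) = 343 - 686 + 399 - 56 = 0  ✓
  Dividing out (λ - 7): p(λ) = (λ - 7)(λ² - 7λ + 8).
Step 3 — remaining eigenvalues from the quadratic λ² - 7λ + 8 = 0:
  Δ = 7² - 4·8 = 49 - 32 = 17,  λ = (7 ± √17)/2 = (7 ± 4.1231)/2 ≈ 5.5616 or 1.4384.
  Sorted: λ_1 = 7,  λ_2 = 5.5616,  λ_3 = 1.4384  (check: sum = 14 = tr ✓).

Step 4 — unit eigenvector for λ_1 = 7: v spans the null space of (Sigma - λ_1 I), whose rows are
  r_1 = (0, 0, 0),  r_2 = (0, -4, -2),  r_3 = (0, -2, -3).
  v is orthogonal to every row, so take v ∝ r_2 × r_3 = ((-4)·(-3) - (-2)·(-2), (-2)·(0) - (0)·(-3), (0)·(-2) - (-4)·(0)) = (8, 0, 0).
  Rescale (divide by 8): u = (1, 0, 0).
  ||u|| = √((1)² + (0)² + (0)²) = √(1) = 1,  v_1 = u/||u|| ≈ (1, 0, 0) (||v_1|| = 1).

λ_1 = 7,  λ_2 = 5.5616,  λ_3 = 1.4384;  v_1 ≈ (1, 0, 0)


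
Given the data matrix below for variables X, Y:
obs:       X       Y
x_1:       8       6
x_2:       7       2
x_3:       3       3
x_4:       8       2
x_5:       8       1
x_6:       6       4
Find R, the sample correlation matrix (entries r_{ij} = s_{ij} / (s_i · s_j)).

Step 1 — column means:
  mean(X) = (8 + 7 + 3 + 8 + 8 + 6) / 6 = 40/6 = 6.6667
  mean(Y) = (6 + 2 + 3 + 2 + 1 + 4) / 6 = 18/6 = 3

Step 2 — sample variances and covariances s[i,j] = (1/(n-1)) · Σ_k (x_{k,i} - mean_i) · (x_{k,j} - mean_j), with n-1 = 5:
  s[X,X] = ((1.3333)·(1.3333) + (0.3333)·(0.3333) + (-3.6667)·(-3.6667) + (1.3333)·(1.3333) + (1.3333)·(1.3333) + (-0.6667)·(-0.6667)) / 5 = 19.3333/5 = 3.8667
  s[X,Y] = ((1.3333)·(3) + (0.3333)·(-1) + (-3.6667)·(0) + (1.3333)·(-1) + (1.3333)·(-2) + (-0.6667)·(1)) / 5 = -1/5 = -0.2
  s[Y,Y] = ((3)·(3) + (-1)·(-1) + (0)·(0) + (-1)·(-1) + (-2)·(-2) + (1)·(1)) / 5 = 16/5 = 3.2
  Sample standard deviations s_i = √(s[i,i]):
  s(X) = √(3.8667) = 1.9664
  s(Y) = √(3.2) = 1.7889

Step 3 — r_{ij} = s_{ij} / (s_i · s_j):
  r[X,X] = 1 (diagonal).
  r[X,Y] = -0.2 / (1.9664 · 1.7889) = -0.2 / 3.5176 = -0.0569
  r[Y,Y] = 1 (diagonal).

R is symmetric with unit diagonal. Assembling:

R = [[1, -0.0569],
 [-0.0569, 1]]


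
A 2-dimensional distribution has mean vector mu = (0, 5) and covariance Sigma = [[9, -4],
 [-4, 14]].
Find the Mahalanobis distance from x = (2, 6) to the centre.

Step 1 — centre the observation: (x - mu) = (2, 1).

Step 2 — invert Sigma. det(Sigma) = 9·14 - (-4)² = 110.
  Sigma^{-1} = (1/det) · [[d, -b], [-b, a]] = [[0.1273, 0.0364],
 [0.0364, 0.0818]].

Step 3 — form the quadratic (x - mu)^T · Sigma^{-1} · (x - mu):
  Sigma^{-1} · (x - mu) = (0.2909, 0.1545).
  (x - mu)^T · [Sigma^{-1} · (x - mu)] = (2)·(0.2909) + (1)·(0.1545) = 0.7364.

Step 4 — take square root: d = √(0.7364) ≈ 0.8581.

d(x, mu) = √(0.7364) ≈ 0.8581


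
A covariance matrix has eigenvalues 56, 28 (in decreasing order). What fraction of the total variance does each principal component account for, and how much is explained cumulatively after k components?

Step 1 — total variance = trace(Sigma) = Σ λ_i = 56 + 28 = 84.

Step 2 — fraction explained by component i = λ_i / Σ λ:
  PC1: 56/84 = 0.6667
  PC2: 28/84 = 0.3333

Step 3 — cumulative fraction after k components = (λ_1 + ... + λ_k) / Σ λ:
  k = 1: 56/84 = 0.6667
  k = 2: (56 + 28)/84 = 84/84 = 1

Summary (fraction, with percent):

explained: PC1 0.6667 (66.67%), PC2 0.3333 (33.33%);  cumulative: 0.6667, 1


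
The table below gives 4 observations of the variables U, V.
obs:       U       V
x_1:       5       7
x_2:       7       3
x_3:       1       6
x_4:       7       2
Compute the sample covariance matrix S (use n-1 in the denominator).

Step 1 — column means:
  mean(U) = (5 + 7 + 1 + 7) / 4 = 20/4 = 5
  mean(V) = (7 + 3 + 6 + 2) / 4 = 18/4 = 4.5

Step 2 — sample covariance S[i,j] = (1/(n-1)) · Σ_k (x_{k,i} - mean_i) · (x_{k,j} - mean_j), with n-1 = 3.
  S[U,U] = ((0)·(0) + (2)·(2) + (-4)·(-4) + (2)·(2)) / 3 = 24/3 = 8
  S[U,V] = ((0)·(2.5) + (2)·(-1.5) + (-4)·(1.5) + (2)·(-2.5)) / 3 = -14/3 = -4.6667
  S[V,V] = ((2.5)·(2.5) + (-1.5)·(-1.5) + (1.5)·(1.5) + (-2.5)·(-2.5)) / 3 = 17/3 = 5.6667

S is symmetric (S[j,i] = S[i,j]). Assembling:

S = [[8, -4.6667],
 [-4.6667, 5.6667]]


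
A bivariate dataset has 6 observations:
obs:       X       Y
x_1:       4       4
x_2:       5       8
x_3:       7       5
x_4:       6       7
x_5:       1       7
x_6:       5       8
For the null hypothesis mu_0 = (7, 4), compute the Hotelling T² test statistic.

Step 1 — sample mean vector:
  mean(X) = (4 + 5 + 7 + 6 + 1 + 5) / 6 = 28/6 = 4.6667
  mean(Y) = (4 + 8 + 5 + 7 + 7 + 8) / 6 = 39/6 = 6.5
  x̄ = (4.6667, 6.5),  deviation x̄ - mu_0 = (4.6667, 6.5) - (7, 4) = (-2.3333, 2.5).

Step 2 — sample covariance matrix, S[i,j] = (1/(n-1)) · Σ_k (x_{k,i} - mean_i) · (x_{k,j} - mean_j), divisor n-1 = 5:
  S[X,X] = ((-0.6667)·(-0.6667) + (0.3333)·(0.3333) + (2.3333)·(2.3333) + (1.3333)·(1.3333) + (-3.6667)·(-3.6667) + (0.3333)·(0.3333)) / 5 = 21.3333/5 = 4.2667
  S[X,Y] = ((-0.6667)·(-2.5) + (0.3333)·(1.5) + (2.3333)·(-1.5) + (1.3333)·(0.5) + (-3.6667)·(0.5) + (0.3333)·(1.5)) / 5 = -2/5 = -0.4
  S[Y,Y] = ((-2.5)·(-2.5) + (1.5)·(1.5) + (-1.5)·(-1.5) + (0.5)·(0.5) + (0.5)·(0.5) + (1.5)·(1.5)) / 5 = 13.5/5 = 2.7
  S = [[4.2667, -0.4],
 [-0.4, 2.7]].

Step 3 — invert S. det(S) = 4.2667·2.7 - (-0.4)² = 11.36.
  S^{-1} = (1/det) · [[d, -b], [-b, a]] = [[0.2377, 0.0352],
 [0.0352, 0.3756]].

Step 4 — quadratic form (x̄ - mu_0)^T · S^{-1} · (x̄ - mu_0):
  S^{-1} · (x̄ - mu_0) = (-0.4665, 0.8568),
  (x̄ - mu_0)^T · [...] = (-2.3333)·(-0.4665) + (2.5)·(0.8568) = 3.2306.

Step 5 — scale by n: T² = 6 · 3.2306 = 19.3838.

T² ≈ 19.3838


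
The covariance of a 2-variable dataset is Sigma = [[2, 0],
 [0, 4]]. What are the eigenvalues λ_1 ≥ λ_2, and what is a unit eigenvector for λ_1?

Step 1 — characteristic polynomial of 2×2 Sigma:
  det(Sigma - λI) = λ² - trace · λ + det = 0.
  trace = 2 + 4 = 6, det = 2·4 - (0)² = 8.
Step 2 — discriminant:
  Δ = trace² - 4·det = 36 - 32 = 4.
Step 3 — eigenvalues:
  λ = (trace ± √Δ)/2 = (6 ± 2)/2,
  λ_1 = 4,  λ_2 = 2.

Step 4 — unit eigenvector for λ_1: Sigma is diagonal, so its eigenvectors are the coordinate axes. λ_1 = 4 is the diagonal entry on the second coordinate axis, hence
  v_1 = (0, 1) (||v_1|| = 1).

λ_1 = 4,  λ_2 = 2;  v_1 ≈ (0, 1)


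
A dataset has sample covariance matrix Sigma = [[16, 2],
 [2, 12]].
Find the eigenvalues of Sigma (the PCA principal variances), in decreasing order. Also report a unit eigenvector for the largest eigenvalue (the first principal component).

Step 1 — characteristic polynomial of 2×2 Sigma:
  det(Sigma - λI) = λ² - trace · λ + det = 0.
  trace = 16 + 12 = 28, det = 16·12 - (2)² = 188.
Step 2 — discriminant:
  Δ = trace² - 4·det = 784 - 752 = 32.
Step 3 — eigenvalues:
  λ = (trace ± √Δ)/2 = (28 ± 5.6569)/2,
  λ_1 = 16.8284,  λ_2 = 11.1716.

Step 4 — unit eigenvector for λ_1: solve (Sigma - λ_1 I)v = 0. First row:
  (16 - 16.8284)·v_x + (2)·v_y = 0, i.e. (-0.8284)·v_x + (2)·v_y = 0,
  so v ∝ (b, λ_1 - a) = (2, 0.8284) = u.
  ||u|| = √((2)² + (0.8284)²) = √(4.6863) ≈ 2.1648,
  v_1 = u/||u|| ≈ (0.9239, 0.3827) (||v_1|| = 1).

λ_1 = 16.8284,  λ_2 = 11.1716;  v_1 ≈ (0.9239, 0.3827)


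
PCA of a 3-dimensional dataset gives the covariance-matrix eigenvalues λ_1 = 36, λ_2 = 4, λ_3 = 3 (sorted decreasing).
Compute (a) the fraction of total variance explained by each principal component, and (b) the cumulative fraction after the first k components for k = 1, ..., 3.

Step 1 — total variance = trace(Sigma) = Σ λ_i = 36 + 4 + 3 = 43.

Step 2 — fraction explained by component i = λ_i / Σ λ:
  PC1: 36/43 = 0.8372
  PC2: 4/43 = 0.093
  PC3: 3/43 = 0.0698

Step 3 — cumulative fraction after k components = (λ_1 + ... + λ_k) / Σ λ:
  k = 1: 36/43 = 0.8372
  k = 2: (36 + 4)/43 = 40/43 = 0.9302
  k = 3: (36 + 4 + 3)/43 = 43/43 = 1

Summary (fraction, with percent):

explained: PC1 0.8372 (83.72%), PC2 0.093 (9.3%), PC3 0.0698 (6.98%);  cumulative: 0.8372, 0.9302, 1


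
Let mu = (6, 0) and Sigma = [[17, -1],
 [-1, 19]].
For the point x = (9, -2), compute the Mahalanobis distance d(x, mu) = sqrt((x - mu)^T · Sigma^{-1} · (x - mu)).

Step 1 — centre the observation: (x - mu) = (3, -2).

Step 2 — invert Sigma. det(Sigma) = 17·19 - (-1)² = 322.
  Sigma^{-1} = (1/det) · [[d, -b], [-b, a]] = [[0.059, 0.0031],
 [0.0031, 0.0528]].

Step 3 — form the quadratic (x - mu)^T · Sigma^{-1} · (x - mu):
  Sigma^{-1} · (x - mu) = (0.1708, -0.0963).
  (x - mu)^T · [Sigma^{-1} · (x - mu)] = (3)·(0.1708) + (-2)·(-0.0963) = 0.705.

Step 4 — take square root: d = √(0.705) ≈ 0.8396.

d(x, mu) = √(0.705) ≈ 0.8396


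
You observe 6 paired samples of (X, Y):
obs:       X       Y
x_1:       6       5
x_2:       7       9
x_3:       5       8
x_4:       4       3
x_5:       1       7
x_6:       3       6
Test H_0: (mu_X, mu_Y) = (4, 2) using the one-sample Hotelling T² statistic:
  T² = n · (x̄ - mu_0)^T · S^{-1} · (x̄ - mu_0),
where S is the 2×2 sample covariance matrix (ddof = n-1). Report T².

Step 1 — sample mean vector:
  mean(X) = (6 + 7 + 5 + 4 + 1 + 3) / 6 = 26/6 = 4.3333
  mean(Y) = (5 + 9 + 8 + 3 + 7 + 6) / 6 = 38/6 = 6.3333
  x̄ = (4.3333, 6.3333),  deviation x̄ - mu_0 = (4.3333, 6.3333) - (4, 2) = (0.3333, 4.3333).

Step 2 — sample covariance matrix, S[i,j] = (1/(n-1)) · Σ_k (x_{k,i} - mean_i) · (x_{k,j} - mean_j), divisor n-1 = 5:
  S[X,X] = ((1.6667)·(1.6667) + (2.6667)·(2.6667) + (0.6667)·(0.6667) + (-0.3333)·(-0.3333) + (-3.3333)·(-3.3333) + (-1.3333)·(-1.3333)) / 5 = 23.3333/5 = 4.6667
  S[X,Y] = ((1.6667)·(-1.3333) + (2.6667)·(2.6667) + (0.6667)·(1.6667) + (-0.3333)·(-3.3333) + (-3.3333)·(0.6667) + (-1.3333)·(-0.3333)) / 5 = 5.3333/5 = 1.0667
  S[Y,Y] = ((-1.3333)·(-1.3333) + (2.6667)·(2.6667) + (1.6667)·(1.6667) + (-3.3333)·(-3.3333) + (0.6667)·(0.6667) + (-0.3333)·(-0.3333)) / 5 = 23.3333/5 = 4.6667
  S = [[4.6667, 1.0667],
 [1.0667, 4.6667]].

Step 3 — invert S. det(S) = 4.6667·4.6667 - (1.0667)² = 20.64.
  S^{-1} = (1/det) · [[d, -b], [-b, a]] = [[0.2261, -0.0517],
 [-0.0517, 0.2261]].

Step 4 — quadratic form (x̄ - mu_0)^T · S^{-1} · (x̄ - mu_0):
  S^{-1} · (x̄ - mu_0) = (-0.1486, 0.9625),
  (x̄ - mu_0)^T · [...] = (0.3333)·(-0.1486) + (4.3333)·(0.9625) = 4.1214.

Step 5 — scale by n: T² = 6 · 4.1214 = 24.7287.

T² ≈ 24.7287


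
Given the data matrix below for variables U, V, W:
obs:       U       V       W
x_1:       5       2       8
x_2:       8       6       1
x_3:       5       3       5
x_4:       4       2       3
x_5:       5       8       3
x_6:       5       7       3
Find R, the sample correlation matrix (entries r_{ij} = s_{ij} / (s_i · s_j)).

Step 1 — column means:
  mean(U) = (5 + 8 + 5 + 4 + 5 + 5) / 6 = 32/6 = 5.3333
  mean(V) = (2 + 6 + 3 + 2 + 8 + 7) / 6 = 28/6 = 4.6667
  mean(W) = (8 + 1 + 5 + 3 + 3 + 3) / 6 = 23/6 = 3.8333

Step 2 — sample variances and covariances s[i,j] = (1/(n-1)) · Σ_k (x_{k,i} - mean_i) · (x_{k,j} - mean_j), with n-1 = 5:
  s[U,U] = ((-0.3333)·(-0.3333) + (2.6667)·(2.6667) + (-0.3333)·(-0.3333) + (-1.3333)·(-1.3333) + (-0.3333)·(-0.3333) + (-0.3333)·(-0.3333)) / 5 = 9.3333/5 = 1.8667
  s[U,V] = ((-0.3333)·(-2.6667) + (2.6667)·(1.3333) + (-0.3333)·(-1.6667) + (-1.3333)·(-2.6667) + (-0.3333)·(3.3333) + (-0.3333)·(2.3333)) / 5 = 6.6667/5 = 1.3333
  s[U,W] = ((-0.3333)·(4.1667) + (2.6667)·(-2.8333) + (-0.3333)·(1.1667) + (-1.3333)·(-0.8333) + (-0.3333)·(-0.8333) + (-0.3333)·(-0.8333)) / 5 = -7.6667/5 = -1.5333
  s[V,V] = ((-2.6667)·(-2.6667) + (1.3333)·(1.3333) + (-1.6667)·(-1.6667) + (-2.6667)·(-2.6667) + (3.3333)·(3.3333) + (2.3333)·(2.3333)) / 5 = 35.3333/5 = 7.0667
  s[V,W] = ((-2.6667)·(4.1667) + (1.3333)·(-2.8333) + (-1.6667)·(1.1667) + (-2.6667)·(-0.8333) + (3.3333)·(-0.8333) + (2.3333)·(-0.8333)) / 5 = -19.3333/5 = -3.8667
  s[W,W] = ((4.1667)·(4.1667) + (-2.8333)·(-2.8333) + (1.1667)·(1.1667) + (-0.8333)·(-0.8333) + (-0.8333)·(-0.8333) + (-0.8333)·(-0.8333)) / 5 = 28.8333/5 = 5.7667
  Sample standard deviations s_i = √(s[i,i]):
  s(U) = √(1.8667) = 1.3663
  s(V) = √(7.0667) = 2.6583
  s(W) = √(5.7667) = 2.4014

Step 3 — r_{ij} = s_{ij} / (s_i · s_j):
  r[U,U] = 1 (diagonal).
  r[U,V] = 1.3333 / (1.3663 · 2.6583) = 1.3333 / 3.632 = 0.3671
  r[U,W] = -1.5333 / (1.3663 · 2.4014) = -1.5333 / 3.2809 = -0.4673
  r[V,V] = 1 (diagonal).
  r[V,W] = -3.8667 / (2.6583 · 2.4014) = -3.8667 / 6.3837 = -0.6057
  r[W,W] = 1 (diagonal).

R is symmetric with unit diagonal. Assembling:

R = [[1, 0.3671, -0.4673],
 [0.3671, 1, -0.6057],
 [-0.4673, -0.6057, 1]]


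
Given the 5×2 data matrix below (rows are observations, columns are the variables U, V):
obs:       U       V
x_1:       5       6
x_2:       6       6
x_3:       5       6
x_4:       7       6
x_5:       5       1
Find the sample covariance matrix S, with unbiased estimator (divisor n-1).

Step 1 — column means:
  mean(U) = (5 + 6 + 5 + 7 + 5) / 5 = 28/5 = 5.6
  mean(V) = (6 + 6 + 6 + 6 + 1) / 5 = 25/5 = 5

Step 2 — sample covariance S[i,j] = (1/(n-1)) · Σ_k (x_{k,i} - mean_i) · (x_{k,j} - mean_j), with n-1 = 4.
  S[U,U] = ((-0.6)·(-0.6) + (0.4)·(0.4) + (-0.6)·(-0.6) + (1.4)·(1.4) + (-0.6)·(-0.6)) / 4 = 3.2/4 = 0.8
  S[U,V] = ((-0.6)·(1) + (0.4)·(1) + (-0.6)·(1) + (1.4)·(1) + (-0.6)·(-4)) / 4 = 3/4 = 0.75
  S[V,V] = ((1)·(1) + (1)·(1) + (1)·(1) + (1)·(1) + (-4)·(-4)) / 4 = 20/4 = 5

S is symmetric (S[j,i] = S[i,j]). Assembling:

S = [[0.8, 0.75],
 [0.75, 5]]


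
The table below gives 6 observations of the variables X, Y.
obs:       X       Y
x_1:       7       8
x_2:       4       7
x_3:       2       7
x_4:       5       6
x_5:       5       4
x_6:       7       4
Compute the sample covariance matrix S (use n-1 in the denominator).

Step 1 — column means:
  mean(X) = (7 + 4 + 2 + 5 + 5 + 7) / 6 = 30/6 = 5
  mean(Y) = (8 + 7 + 7 + 6 + 4 + 4) / 6 = 36/6 = 6

Step 2 — sample covariance S[i,j] = (1/(n-1)) · Σ_k (x_{k,i} - mean_i) · (x_{k,j} - mean_j), with n-1 = 5.
  S[X,X] = ((2)·(2) + (-1)·(-1) + (-3)·(-3) + (0)·(0) + (0)·(0) + (2)·(2)) / 5 = 18/5 = 3.6
  S[X,Y] = ((2)·(2) + (-1)·(1) + (-3)·(1) + (0)·(0) + (0)·(-2) + (2)·(-2)) / 5 = -4/5 = -0.8
  S[Y,Y] = ((2)·(2) + (1)·(1) + (1)·(1) + (0)·(0) + (-2)·(-2) + (-2)·(-2)) / 5 = 14/5 = 2.8

S is symmetric (S[j,i] = S[i,j]). Assembling:

S = [[3.6, -0.8],
 [-0.8, 2.8]]


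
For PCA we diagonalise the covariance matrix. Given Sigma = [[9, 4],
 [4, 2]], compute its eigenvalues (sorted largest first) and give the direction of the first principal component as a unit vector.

Step 1 — characteristic polynomial of 2×2 Sigma:
  det(Sigma - λI) = λ² - trace · λ + det = 0.
  trace = 9 + 2 = 11, det = 9·2 - (4)² = 2.
Step 2 — discriminant:
  Δ = trace² - 4·det = 121 - 8 = 113.
Step 3 — eigenvalues:
  λ = (trace ± √Δ)/2 = (11 ± 10.6301)/2,
  λ_1 = 10.8151,  λ_2 = 0.1849.

Step 4 — unit eigenvector for λ_1: solve (Sigma - λ_1 I)v = 0. First row:
  (9 - 10.8151)·v_x + (4)·v_y = 0, i.e. (-1.8151)·v_x + (4)·v_y = 0,
  so v ∝ (b, λ_1 - a) = (4, 1.8151) = u.
  ||u|| = √((4)² + (1.8151)²) = √(19.2945) ≈ 4.3925,
  v_1 = u/||u|| ≈ (0.9106, 0.4132) (||v_1|| = 1).

λ_1 = 10.8151,  λ_2 = 0.1849;  v_1 ≈ (0.9106, 0.4132)


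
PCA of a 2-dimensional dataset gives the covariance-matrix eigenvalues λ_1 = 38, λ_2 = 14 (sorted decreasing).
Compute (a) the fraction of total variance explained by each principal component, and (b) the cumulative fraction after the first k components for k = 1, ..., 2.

Step 1 — total variance = trace(Sigma) = Σ λ_i = 38 + 14 = 52.

Step 2 — fraction explained by component i = λ_i / Σ λ:
  PC1: 38/52 = 0.7308
  PC2: 14/52 = 0.2692

Step 3 — cumulative fraction after k components = (λ_1 + ... + λ_k) / Σ λ:
  k = 1: 38/52 = 0.7308
  k = 2: (38 + 14)/52 = 52/52 = 1

Summary (fraction, with percent):

explained: PC1 0.7308 (73.08%), PC2 0.2692 (26.92%);  cumulative: 0.7308, 1


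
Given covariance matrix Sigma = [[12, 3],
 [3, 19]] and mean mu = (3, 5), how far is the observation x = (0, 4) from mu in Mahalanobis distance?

Step 1 — centre the observation: (x - mu) = (-3, -1).

Step 2 — invert Sigma. det(Sigma) = 12·19 - (3)² = 219.
  Sigma^{-1} = (1/det) · [[d, -b], [-b, a]] = [[0.0868, -0.0137],
 [-0.0137, 0.0548]].

Step 3 — form the quadratic (x - mu)^T · Sigma^{-1} · (x - mu):
  Sigma^{-1} · (x - mu) = (-0.2466, -0.0137).
  (x - mu)^T · [Sigma^{-1} · (x - mu)] = (-3)·(-0.2466) + (-1)·(-0.0137) = 0.7534.

Step 4 — take square root: d = √(0.7534) ≈ 0.868.

d(x, mu) = √(0.7534) ≈ 0.868


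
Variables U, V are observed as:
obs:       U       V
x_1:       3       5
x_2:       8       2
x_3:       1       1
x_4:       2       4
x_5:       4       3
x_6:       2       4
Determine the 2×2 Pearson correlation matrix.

Step 1 — column means:
  mean(U) = (3 + 8 + 1 + 2 + 4 + 2) / 6 = 20/6 = 3.3333
  mean(V) = (5 + 2 + 1 + 4 + 3 + 4) / 6 = 19/6 = 3.1667

Step 2 — sample variances and covariances s[i,j] = (1/(n-1)) · Σ_k (x_{k,i} - mean_i) · (x_{k,j} - mean_j), with n-1 = 5:
  s[U,U] = ((-0.3333)·(-0.3333) + (4.6667)·(4.6667) + (-2.3333)·(-2.3333) + (-1.3333)·(-1.3333) + (0.6667)·(0.6667) + (-1.3333)·(-1.3333)) / 5 = 31.3333/5 = 6.2667
  s[U,V] = ((-0.3333)·(1.8333) + (4.6667)·(-1.1667) + (-2.3333)·(-2.1667) + (-1.3333)·(0.8333) + (0.6667)·(-0.1667) + (-1.3333)·(0.8333)) / 5 = -3.3333/5 = -0.6667
  s[V,V] = ((1.8333)·(1.8333) + (-1.1667)·(-1.1667) + (-2.1667)·(-2.1667) + (0.8333)·(0.8333) + (-0.1667)·(-0.1667) + (0.8333)·(0.8333)) / 5 = 10.8333/5 = 2.1667
  Sample standard deviations s_i = √(s[i,i]):
  s(U) = √(6.2667) = 2.5033
  s(V) = √(2.1667) = 1.472

Step 3 — r_{ij} = s_{ij} / (s_i · s_j):
  r[U,U] = 1 (diagonal).
  r[U,V] = -0.6667 / (2.5033 · 1.472) = -0.6667 / 3.6848 = -0.1809
  r[V,V] = 1 (diagonal).

R is symmetric with unit diagonal. Assembling:

R = [[1, -0.1809],
 [-0.1809, 1]]


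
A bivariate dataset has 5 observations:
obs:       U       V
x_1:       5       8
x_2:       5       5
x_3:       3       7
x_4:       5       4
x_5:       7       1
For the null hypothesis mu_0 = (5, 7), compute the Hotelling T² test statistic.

Step 1 — sample mean vector:
  mean(U) = (5 + 5 + 3 + 5 + 7) / 5 = 25/5 = 5
  mean(V) = (8 + 5 + 7 + 4 + 1) / 5 = 25/5 = 5
  x̄ = (5, 5),  deviation x̄ - mu_0 = (5, 5) - (5, 7) = (0, -2).

Step 2 — sample covariance matrix, S[i,j] = (1/(n-1)) · Σ_k (x_{k,i} - mean_i) · (x_{k,j} - mean_j), divisor n-1 = 4:
  S[U,U] = ((0)·(0) + (0)·(0) + (-2)·(-2) + (0)·(0) + (2)·(2)) / 4 = 8/4 = 2
  S[U,V] = ((0)·(3) + (0)·(0) + (-2)·(2) + (0)·(-1) + (2)·(-4)) / 4 = -12/4 = -3
  S[V,V] = ((3)·(3) + (0)·(0) + (2)·(2) + (-1)·(-1) + (-4)·(-4)) / 4 = 30/4 = 7.5
  S = [[2, -3],
 [-3, 7.5]].

Step 3 — invert S. det(S) = 2·7.5 - (-3)² = 6.
  S^{-1} = (1/det) · [[d, -b], [-b, a]] = [[1.25, 0.5],
 [0.5, 0.3333]].

Step 4 — quadratic form (x̄ - mu_0)^T · S^{-1} · (x̄ - mu_0):
  S^{-1} · (x̄ - mu_0) = (-1, -0.6667),
  (x̄ - mu_0)^T · [...] = (0)·(-1) + (-2)·(-0.6667) = 1.3333.

Step 5 — scale by n: T² = 5 · 1.3333 = 6.6667.

T² ≈ 6.6667


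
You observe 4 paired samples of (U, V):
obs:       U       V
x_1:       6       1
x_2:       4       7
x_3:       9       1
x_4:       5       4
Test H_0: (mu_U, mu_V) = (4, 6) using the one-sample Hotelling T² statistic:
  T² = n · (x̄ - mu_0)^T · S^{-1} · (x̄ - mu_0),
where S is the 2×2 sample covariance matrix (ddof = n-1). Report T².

Step 1 — sample mean vector:
  mean(U) = (6 + 4 + 9 + 5) / 4 = 24/4 = 6
  mean(V) = (1 + 7 + 1 + 4) / 4 = 13/4 = 3.25
  x̄ = (6, 3.25),  deviation x̄ - mu_0 = (6, 3.25) - (4, 6) = (2, -2.75).

Step 2 — sample covariance matrix, S[i,j] = (1/(n-1)) · Σ_k (x_{k,i} - mean_i) · (x_{k,j} - mean_j), divisor n-1 = 3:
  S[U,U] = ((0)·(0) + (-2)·(-2) + (3)·(3) + (-1)·(-1)) / 3 = 14/3 = 4.6667
  S[U,V] = ((0)·(-2.25) + (-2)·(3.75) + (3)·(-2.25) + (-1)·(0.75)) / 3 = -15/3 = -5
  S[V,V] = ((-2.25)·(-2.25) + (3.75)·(3.75) + (-2.25)·(-2.25) + (0.75)·(0.75)) / 3 = 24.75/3 = 8.25
  S = [[4.6667, -5],
 [-5, 8.25]].

Step 3 — invert S. det(S) = 4.6667·8.25 - (-5)² = 13.5.
  S^{-1} = (1/det) · [[d, -b], [-b, a]] = [[0.6111, 0.3704],
 [0.3704, 0.3457]].

Step 4 — quadratic form (x̄ - mu_0)^T · S^{-1} · (x̄ - mu_0):
  S^{-1} · (x̄ - mu_0) = (0.2037, -0.2099),
  (x̄ - mu_0)^T · [...] = (2)·(0.2037) + (-2.75)·(-0.2099) = 0.9846.

Step 5 — scale by n: T² = 4 · 0.9846 = 3.9383.

T² ≈ 3.9383


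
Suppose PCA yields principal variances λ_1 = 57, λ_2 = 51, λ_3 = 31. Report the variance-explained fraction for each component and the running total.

Step 1 — total variance = trace(Sigma) = Σ λ_i = 57 + 51 + 31 = 139.

Step 2 — fraction explained by component i = λ_i / Σ λ:
  PC1: 57/139 = 0.4101
  PC2: 51/139 = 0.3669
  PC3: 31/139 = 0.223

Step 3 — cumulative fraction after k components = (λ_1 + ... + λ_k) / Σ λ:
  k = 1: 57/139 = 0.4101
  k = 2: (57 + 51)/139 = 108/139 = 0.777
  k = 3: (57 + 51 + 31)/139 = 139/139 = 1

Summary (fraction, with percent):

explained: PC1 0.4101 (41.01%), PC2 0.3669 (36.69%), PC3 0.223 (22.3%);  cumulative: 0.4101, 0.777, 1


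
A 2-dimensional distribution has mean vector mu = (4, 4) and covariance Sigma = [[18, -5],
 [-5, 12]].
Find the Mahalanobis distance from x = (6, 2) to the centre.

Step 1 — centre the observation: (x - mu) = (2, -2).

Step 2 — invert Sigma. det(Sigma) = 18·12 - (-5)² = 191.
  Sigma^{-1} = (1/det) · [[d, -b], [-b, a]] = [[0.0628, 0.0262],
 [0.0262, 0.0942]].

Step 3 — form the quadratic (x - mu)^T · Sigma^{-1} · (x - mu):
  Sigma^{-1} · (x - mu) = (0.0733, -0.1361).
  (x - mu)^T · [Sigma^{-1} · (x - mu)] = (2)·(0.0733) + (-2)·(-0.1361) = 0.4188.

Step 4 — take square root: d = √(0.4188) ≈ 0.6472.

d(x, mu) = √(0.4188) ≈ 0.6472


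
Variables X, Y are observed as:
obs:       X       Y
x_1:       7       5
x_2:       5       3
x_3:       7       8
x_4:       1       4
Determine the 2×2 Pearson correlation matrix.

Step 1 — column means:
  mean(X) = (7 + 5 + 7 + 1) / 4 = 20/4 = 5
  mean(Y) = (5 + 3 + 8 + 4) / 4 = 20/4 = 5

Step 2 — sample variances and covariances s[i,j] = (1/(n-1)) · Σ_k (x_{k,i} - mean_i) · (x_{k,j} - mean_j), with n-1 = 3:
  s[X,X] = ((2)·(2) + (0)·(0) + (2)·(2) + (-4)·(-4)) / 3 = 24/3 = 8
  s[X,Y] = ((2)·(0) + (0)·(-2) + (2)·(3) + (-4)·(-1)) / 3 = 10/3 = 3.3333
  s[Y,Y] = ((0)·(0) + (-2)·(-2) + (3)·(3) + (-1)·(-1)) / 3 = 14/3 = 4.6667
  Sample standard deviations s_i = √(s[i,i]):
  s(X) = √(8) = 2.8284
  s(Y) = √(4.6667) = 2.1602

Step 3 — r_{ij} = s_{ij} / (s_i · s_j):
  r[X,X] = 1 (diagonal).
  r[X,Y] = 3.3333 / (2.8284 · 2.1602) = 3.3333 / 6.1101 = 0.5455
  r[Y,Y] = 1 (diagonal).

R is symmetric with unit diagonal. Assembling:

R = [[1, 0.5455],
 [0.5455, 1]]


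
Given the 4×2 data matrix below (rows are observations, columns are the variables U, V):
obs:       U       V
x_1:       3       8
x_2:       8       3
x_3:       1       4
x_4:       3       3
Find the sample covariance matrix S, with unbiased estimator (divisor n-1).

Step 1 — column means:
  mean(U) = (3 + 8 + 1 + 3) / 4 = 15/4 = 3.75
  mean(V) = (8 + 3 + 4 + 3) / 4 = 18/4 = 4.5

Step 2 — sample covariance S[i,j] = (1/(n-1)) · Σ_k (x_{k,i} - mean_i) · (x_{k,j} - mean_j), with n-1 = 3.
  S[U,U] = ((-0.75)·(-0.75) + (4.25)·(4.25) + (-2.75)·(-2.75) + (-0.75)·(-0.75)) / 3 = 26.75/3 = 8.9167
  S[U,V] = ((-0.75)·(3.5) + (4.25)·(-1.5) + (-2.75)·(-0.5) + (-0.75)·(-1.5)) / 3 = -6.5/3 = -2.1667
  S[V,V] = ((3.5)·(3.5) + (-1.5)·(-1.5) + (-0.5)·(-0.5) + (-1.5)·(-1.5)) / 3 = 17/3 = 5.6667

S is symmetric (S[j,i] = S[i,j]). Assembling:

S = [[8.9167, -2.1667],
 [-2.1667, 5.6667]]


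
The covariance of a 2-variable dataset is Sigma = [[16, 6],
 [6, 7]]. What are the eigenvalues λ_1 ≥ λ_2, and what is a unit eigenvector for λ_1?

Step 1 — characteristic polynomial of 2×2 Sigma:
  det(Sigma - λI) = λ² - trace · λ + det = 0.
  trace = 16 + 7 = 23, det = 16·7 - (6)² = 76.
Step 2 — discriminant:
  Δ = trace² - 4·det = 529 - 304 = 225.
Step 3 — eigenvalues:
  λ = (trace ± √Δ)/2 = (23 ± 15)/2,
  λ_1 = 19,  λ_2 = 4.

Step 4 — unit eigenvector for λ_1: solve (Sigma - λ_1 I)v = 0. First row:
  (16 - 19)·v_x + (6)·v_y = 0, i.e. (-3)·v_x + (6)·v_y = 0,
  so v ∝ (b, λ_1 - a) = (6, 3) = u.
  ||u|| = √((6)² + (3)²) = √(45) ≈ 6.7082,
  v_1 = u/||u|| ≈ (0.8944, 0.4472) (||v_1|| = 1).

λ_1 = 19,  λ_2 = 4;  v_1 ≈ (0.8944, 0.4472)


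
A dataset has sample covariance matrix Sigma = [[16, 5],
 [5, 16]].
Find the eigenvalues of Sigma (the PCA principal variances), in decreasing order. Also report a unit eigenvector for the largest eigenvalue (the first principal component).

Step 1 — characteristic polynomial of 2×2 Sigma:
  det(Sigma - λI) = λ² - trace · λ + det = 0.
  trace = 16 + 16 = 32, det = 16·16 - (5)² = 231.
Step 2 — discriminant:
  Δ = trace² - 4·det = 1024 - 924 = 100.
Step 3 — eigenvalues:
  λ = (trace ± √Δ)/2 = (32 ± 10)/2,
  λ_1 = 21,  λ_2 = 11.

Step 4 — unit eigenvector for λ_1: solve (Sigma - λ_1 I)v = 0. First row:
  (16 - 21)·v_x + (5)·v_y = 0, i.e. (-5)·v_x + (5)·v_y = 0,
  so v ∝ (b, λ_1 - a) = (5, 5) = u.
  ||u|| = √((5)² + (5)²) = √(50) ≈ 7.0711,
  v_1 = u/||u|| ≈ (0.7071, 0.7071) (||v_1|| = 1).

λ_1 = 21,  λ_2 = 11;  v_1 ≈ (0.7071, 0.7071)


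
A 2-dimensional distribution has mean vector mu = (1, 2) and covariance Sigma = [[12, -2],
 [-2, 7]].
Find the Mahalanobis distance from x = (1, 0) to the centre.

Step 1 — centre the observation: (x - mu) = (0, -2).

Step 2 — invert Sigma. det(Sigma) = 12·7 - (-2)² = 80.
  Sigma^{-1} = (1/det) · [[d, -b], [-b, a]] = [[0.0875, 0.025],
 [0.025, 0.15]].

Step 3 — form the quadratic (x - mu)^T · Sigma^{-1} · (x - mu):
  Sigma^{-1} · (x - mu) = (-0.05, -0.3).
  (x - mu)^T · [Sigma^{-1} · (x - mu)] = (0)·(-0.05) + (-2)·(-0.3) = 0.6.

Step 4 — take square root: d = √(0.6) ≈ 0.7746.

d(x, mu) = √(0.6) ≈ 0.7746


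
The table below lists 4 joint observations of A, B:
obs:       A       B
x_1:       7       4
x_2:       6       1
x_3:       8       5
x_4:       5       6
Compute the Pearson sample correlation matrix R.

Step 1 — column means:
  mean(A) = (7 + 6 + 8 + 5) / 4 = 26/4 = 6.5
  mean(B) = (4 + 1 + 5 + 6) / 4 = 16/4 = 4

Step 2 — sample variances and covariances s[i,j] = (1/(n-1)) · Σ_k (x_{k,i} - mean_i) · (x_{k,j} - mean_j), with n-1 = 3:
  s[A,A] = ((0.5)·(0.5) + (-0.5)·(-0.5) + (1.5)·(1.5) + (-1.5)·(-1.5)) / 3 = 5/3 = 1.6667
  s[A,B] = ((0.5)·(0) + (-0.5)·(-3) + (1.5)·(1) + (-1.5)·(2)) / 3 = 0/3 = 0
  s[B,B] = ((0)·(0) + (-3)·(-3) + (1)·(1) + (2)·(2)) / 3 = 14/3 = 4.6667
  Sample standard deviations s_i = √(s[i,i]):
  s(A) = √(1.6667) = 1.291
  s(B) = √(4.6667) = 2.1602

Step 3 — r_{ij} = s_{ij} / (s_i · s_j):
  r[A,A] = 1 (diagonal).
  r[A,B] = 0 / (1.291 · 2.1602) = 0 / 2.7889 = 0
  r[B,B] = 1 (diagonal).

R is symmetric with unit diagonal. Assembling:

R = [[1, 0],
 [0, 1]]


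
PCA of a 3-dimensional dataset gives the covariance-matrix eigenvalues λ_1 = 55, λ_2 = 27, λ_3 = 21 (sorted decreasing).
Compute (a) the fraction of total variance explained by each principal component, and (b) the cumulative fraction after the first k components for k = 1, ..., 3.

Step 1 — total variance = trace(Sigma) = Σ λ_i = 55 + 27 + 21 = 103.

Step 2 — fraction explained by component i = λ_i / Σ λ:
  PC1: 55/103 = 0.534
  PC2: 27/103 = 0.2621
  PC3: 21/103 = 0.2039

Step 3 — cumulative fraction after k components = (λ_1 + ... + λ_k) / Σ λ:
  k = 1: 55/103 = 0.534
  k = 2: (55 + 27)/103 = 82/103 = 0.7961
  k = 3: (55 + 27 + 21)/103 = 103/103 = 1

Summary (fraction, with percent):

explained: PC1 0.534 (53.4%), PC2 0.2621 (26.21%), PC3 0.2039 (20.39%);  cumulative: 0.534, 0.7961, 1


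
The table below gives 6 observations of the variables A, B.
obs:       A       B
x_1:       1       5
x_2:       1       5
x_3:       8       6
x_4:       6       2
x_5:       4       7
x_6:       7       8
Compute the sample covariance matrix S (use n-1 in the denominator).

Step 1 — column means:
  mean(A) = (1 + 1 + 8 + 6 + 4 + 7) / 6 = 27/6 = 4.5
  mean(B) = (5 + 5 + 6 + 2 + 7 + 8) / 6 = 33/6 = 5.5

Step 2 — sample covariance S[i,j] = (1/(n-1)) · Σ_k (x_{k,i} - mean_i) · (x_{k,j} - mean_j), with n-1 = 5.
  S[A,A] = ((-3.5)·(-3.5) + (-3.5)·(-3.5) + (3.5)·(3.5) + (1.5)·(1.5) + (-0.5)·(-0.5) + (2.5)·(2.5)) / 5 = 45.5/5 = 9.1
  S[A,B] = ((-3.5)·(-0.5) + (-3.5)·(-0.5) + (3.5)·(0.5) + (1.5)·(-3.5) + (-0.5)·(1.5) + (2.5)·(2.5)) / 5 = 5.5/5 = 1.1
  S[B,B] = ((-0.5)·(-0.5) + (-0.5)·(-0.5) + (0.5)·(0.5) + (-3.5)·(-3.5) + (1.5)·(1.5) + (2.5)·(2.5)) / 5 = 21.5/5 = 4.3

S is symmetric (S[j,i] = S[i,j]). Assembling:

S = [[9.1, 1.1],
 [1.1, 4.3]]


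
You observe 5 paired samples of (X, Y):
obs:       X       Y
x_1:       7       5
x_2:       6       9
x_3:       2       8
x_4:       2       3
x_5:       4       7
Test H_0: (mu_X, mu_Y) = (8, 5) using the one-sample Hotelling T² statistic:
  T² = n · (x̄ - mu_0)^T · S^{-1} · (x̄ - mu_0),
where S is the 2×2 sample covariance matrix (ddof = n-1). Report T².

Step 1 — sample mean vector:
  mean(X) = (7 + 6 + 2 + 2 + 4) / 5 = 21/5 = 4.2
  mean(Y) = (5 + 9 + 8 + 3 + 7) / 5 = 32/5 = 6.4
  x̄ = (4.2, 6.4),  deviation x̄ - mu_0 = (4.2, 6.4) - (8, 5) = (-3.8, 1.4).

Step 2 — sample covariance matrix, S[i,j] = (1/(n-1)) · Σ_k (x_{k,i} - mean_i) · (x_{k,j} - mean_j), divisor n-1 = 4:
  S[X,X] = ((2.8)·(2.8) + (1.8)·(1.8) + (-2.2)·(-2.2) + (-2.2)·(-2.2) + (-0.2)·(-0.2)) / 4 = 20.8/4 = 5.2
  S[X,Y] = ((2.8)·(-1.4) + (1.8)·(2.6) + (-2.2)·(1.6) + (-2.2)·(-3.4) + (-0.2)·(0.6)) / 4 = 4.6/4 = 1.15
  S[Y,Y] = ((-1.4)·(-1.4) + (2.6)·(2.6) + (1.6)·(1.6) + (-3.4)·(-3.4) + (0.6)·(0.6)) / 4 = 23.2/4 = 5.8
  S = [[5.2, 1.15],
 [1.15, 5.8]].

Step 3 — invert S. det(S) = 5.2·5.8 - (1.15)² = 28.8375.
  S^{-1} = (1/det) · [[d, -b], [-b, a]] = [[0.2011, -0.0399],
 [-0.0399, 0.1803]].

Step 4 — quadratic form (x̄ - mu_0)^T · S^{-1} · (x̄ - mu_0):
  S^{-1} · (x̄ - mu_0) = (-0.8201, 0.404),
  (x̄ - mu_0)^T · [...] = (-3.8)·(-0.8201) + (1.4)·(0.404) = 3.682.

Step 5 — scale by n: T² = 5 · 3.682 = 18.4101.

T² ≈ 18.4101


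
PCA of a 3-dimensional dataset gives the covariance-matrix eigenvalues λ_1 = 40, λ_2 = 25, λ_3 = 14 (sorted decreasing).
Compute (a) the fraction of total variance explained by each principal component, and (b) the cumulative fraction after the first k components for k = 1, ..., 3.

Step 1 — total variance = trace(Sigma) = Σ λ_i = 40 + 25 + 14 = 79.

Step 2 — fraction explained by component i = λ_i / Σ λ:
  PC1: 40/79 = 0.5063
  PC2: 25/79 = 0.3165
  PC3: 14/79 = 0.1772

Step 3 — cumulative fraction after k components = (λ_1 + ... + λ_k) / Σ λ:
  k = 1: 40/79 = 0.5063
  k = 2: (40 + 25)/79 = 65/79 = 0.8228
  k = 3: (40 + 25 + 14)/79 = 79/79 = 1

Summary (fraction, with percent):

explained: PC1 0.5063 (50.63%), PC2 0.3165 (31.65%), PC3 0.1772 (17.72%);  cumulative: 0.5063, 0.8228, 1


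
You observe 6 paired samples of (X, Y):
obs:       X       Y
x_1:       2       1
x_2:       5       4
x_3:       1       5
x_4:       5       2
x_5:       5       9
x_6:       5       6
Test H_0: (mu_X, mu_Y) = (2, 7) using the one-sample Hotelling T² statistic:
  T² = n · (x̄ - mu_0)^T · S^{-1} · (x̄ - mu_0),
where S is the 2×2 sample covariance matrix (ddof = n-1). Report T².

Step 1 — sample mean vector:
  mean(X) = (2 + 5 + 1 + 5 + 5 + 5) / 6 = 23/6 = 3.8333
  mean(Y) = (1 + 4 + 5 + 2 + 9 + 6) / 6 = 27/6 = 4.5
  x̄ = (3.8333, 4.5),  deviation x̄ - mu_0 = (3.8333, 4.5) - (2, 7) = (1.8333, -2.5).

Step 2 — sample covariance matrix, S[i,j] = (1/(n-1)) · Σ_k (x_{k,i} - mean_i) · (x_{k,j} - mean_j), divisor n-1 = 5:
  S[X,X] = ((-1.8333)·(-1.8333) + (1.1667)·(1.1667) + (-2.8333)·(-2.8333) + (1.1667)·(1.1667) + (1.1667)·(1.1667) + (1.1667)·(1.1667)) / 5 = 16.8333/5 = 3.3667
  S[X,Y] = ((-1.8333)·(-3.5) + (1.1667)·(-0.5) + (-2.8333)·(0.5) + (1.1667)·(-2.5) + (1.1667)·(4.5) + (1.1667)·(1.5)) / 5 = 8.5/5 = 1.7
  S[Y,Y] = ((-3.5)·(-3.5) + (-0.5)·(-0.5) + (0.5)·(0.5) + (-2.5)·(-2.5) + (4.5)·(4.5) + (1.5)·(1.5)) / 5 = 41.5/5 = 8.3
  S = [[3.3667, 1.7],
 [1.7, 8.3]].

Step 3 — invert S. det(S) = 3.3667·8.3 - (1.7)² = 25.0533.
  S^{-1} = (1/det) · [[d, -b], [-b, a]] = [[0.3313, -0.0679],
 [-0.0679, 0.1344]].

Step 4 — quadratic form (x̄ - mu_0)^T · S^{-1} · (x̄ - mu_0):
  S^{-1} · (x̄ - mu_0) = (0.777, -0.4604),
  (x̄ - mu_0)^T · [...] = (1.8333)·(0.777) + (-2.5)·(-0.4604) = 2.5754.

Step 5 — scale by n: T² = 6 · 2.5754 = 15.4524.

T² ≈ 15.4524


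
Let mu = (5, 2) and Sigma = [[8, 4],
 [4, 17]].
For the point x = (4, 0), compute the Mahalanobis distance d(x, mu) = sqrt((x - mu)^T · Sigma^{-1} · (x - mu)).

Step 1 — centre the observation: (x - mu) = (-1, -2).

Step 2 — invert Sigma. det(Sigma) = 8·17 - (4)² = 120.
  Sigma^{-1} = (1/det) · [[d, -b], [-b, a]] = [[0.1417, -0.0333],
 [-0.0333, 0.0667]].

Step 3 — form the quadratic (x - mu)^T · Sigma^{-1} · (x - mu):
  Sigma^{-1} · (x - mu) = (-0.075, -0.1).
  (x - mu)^T · [Sigma^{-1} · (x - mu)] = (-1)·(-0.075) + (-2)·(-0.1) = 0.275.

Step 4 — take square root: d = √(0.275) ≈ 0.5244.

d(x, mu) = √(0.275) ≈ 0.5244


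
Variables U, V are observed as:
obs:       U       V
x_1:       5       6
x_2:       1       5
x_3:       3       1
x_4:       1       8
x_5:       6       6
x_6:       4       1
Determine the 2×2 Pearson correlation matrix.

Step 1 — column means:
  mean(U) = (5 + 1 + 3 + 1 + 6 + 4) / 6 = 20/6 = 3.3333
  mean(V) = (6 + 5 + 1 + 8 + 6 + 1) / 6 = 27/6 = 4.5

Step 2 — sample variances and covariances s[i,j] = (1/(n-1)) · Σ_k (x_{k,i} - mean_i) · (x_{k,j} - mean_j), with n-1 = 5:
  s[U,U] = ((1.6667)·(1.6667) + (-2.3333)·(-2.3333) + (-0.3333)·(-0.3333) + (-2.3333)·(-2.3333) + (2.6667)·(2.6667) + (0.6667)·(0.6667)) / 5 = 21.3333/5 = 4.2667
  s[U,V] = ((1.6667)·(1.5) + (-2.3333)·(0.5) + (-0.3333)·(-3.5) + (-2.3333)·(3.5) + (2.6667)·(1.5) + (0.6667)·(-3.5)) / 5 = -4/5 = -0.8
  s[V,V] = ((1.5)·(1.5) + (0.5)·(0.5) + (-3.5)·(-3.5) + (3.5)·(3.5) + (1.5)·(1.5) + (-3.5)·(-3.5)) / 5 = 41.5/5 = 8.3
  Sample standard deviations s_i = √(s[i,i]):
  s(U) = √(4.2667) = 2.0656
  s(V) = √(8.3) = 2.881

Step 3 — r_{ij} = s_{ij} / (s_i · s_j):
  r[U,U] = 1 (diagonal).
  r[U,V] = -0.8 / (2.0656 · 2.881) = -0.8 / 5.9509 = -0.1344
  r[V,V] = 1 (diagonal).

R is symmetric with unit diagonal. Assembling:

R = [[1, -0.1344],
 [-0.1344, 1]]


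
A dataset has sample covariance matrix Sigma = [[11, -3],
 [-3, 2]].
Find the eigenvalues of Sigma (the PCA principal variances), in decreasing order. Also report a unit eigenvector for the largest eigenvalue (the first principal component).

Step 1 — characteristic polynomial of 2×2 Sigma:
  det(Sigma - λI) = λ² - trace · λ + det = 0.
  trace = 11 + 2 = 13, det = 11·2 - (-3)² = 13.
Step 2 — discriminant:
  Δ = trace² - 4·det = 169 - 52 = 117.
Step 3 — eigenvalues:
  λ = (trace ± √Δ)/2 = (13 ± 10.8167)/2,
  λ_1 = 11.9083,  λ_2 = 1.0917.

Step 4 — unit eigenvector for λ_1: solve (Sigma - λ_1 I)v = 0. First row:
  (11 - 11.9083)·v_x + (-3)·v_y = 0, i.e. (-0.9083)·v_x + (-3)·v_y = 0,
  so v ∝ (b, λ_1 - a) = (-3, 0.9083); multiply by -1 so the first entry is positive: u = (3, -0.9083).
  ||u|| = √((3)² + (-0.9083)²) = √(9.8251) ≈ 3.1345,
  v_1 = u/||u|| ≈ (0.9571, -0.2898) (||v_1|| = 1).

λ_1 = 11.9083,  λ_2 = 1.0917;  v_1 ≈ (0.9571, -0.2898)


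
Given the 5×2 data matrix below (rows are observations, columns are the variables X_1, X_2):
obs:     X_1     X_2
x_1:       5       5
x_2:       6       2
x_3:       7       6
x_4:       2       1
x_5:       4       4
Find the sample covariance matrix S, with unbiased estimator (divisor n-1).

Step 1 — column means:
  mean(X_1) = (5 + 6 + 7 + 2 + 4) / 5 = 24/5 = 4.8
  mean(X_2) = (5 + 2 + 6 + 1 + 4) / 5 = 18/5 = 3.6

Step 2 — sample covariance S[i,j] = (1/(n-1)) · Σ_k (x_{k,i} - mean_i) · (x_{k,j} - mean_j), with n-1 = 4.
  S[X_1,X_1] = ((0.2)·(0.2) + (1.2)·(1.2) + (2.2)·(2.2) + (-2.8)·(-2.8) + (-0.8)·(-0.8)) / 4 = 14.8/4 = 3.7
  S[X_1,X_2] = ((0.2)·(1.4) + (1.2)·(-1.6) + (2.2)·(2.4) + (-2.8)·(-2.6) + (-0.8)·(0.4)) / 4 = 10.6/4 = 2.65
  S[X_2,X_2] = ((1.4)·(1.4) + (-1.6)·(-1.6) + (2.4)·(2.4) + (-2.6)·(-2.6) + (0.4)·(0.4)) / 4 = 17.2/4 = 4.3

S is symmetric (S[j,i] = S[i,j]). Assembling:

S = [[3.7, 2.65],
 [2.65, 4.3]]
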